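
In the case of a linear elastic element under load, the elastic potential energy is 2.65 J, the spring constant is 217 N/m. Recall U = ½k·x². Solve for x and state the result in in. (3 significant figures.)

6.15 in

Rearranging U = ½k·x² for x: x = √(2U/k).
U = 2.65 J; k = 217 N/m.
x = 0.1563 m
0.1563 m × (1 in / 0.02540 m) = 6.153 in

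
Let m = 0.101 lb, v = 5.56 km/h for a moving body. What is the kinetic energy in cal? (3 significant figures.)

0.0131 cal

Directly: KE = ½mv².
m = 0.101 lb = 0.04581 kg; v = 5.56 km/h = 1.544 m/s.
KE = 0.05464 J
0.05464 J × (1 cal / 4.184 J) = 0.01306 cal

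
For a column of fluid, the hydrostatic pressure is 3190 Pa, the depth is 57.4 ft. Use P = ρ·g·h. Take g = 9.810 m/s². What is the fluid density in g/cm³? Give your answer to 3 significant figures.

0.0186 g/cm³

Rearranging: ρ = P/(g·h).
P = 3190 Pa; h = 57.4 ft = 17.50 m; g = 9.810 m/s².
ρ = 18.59 kg/m³
18.59 kg/m³ × (1 g/cm³ / 1000 kg/m³) = 0.01859 g/cm³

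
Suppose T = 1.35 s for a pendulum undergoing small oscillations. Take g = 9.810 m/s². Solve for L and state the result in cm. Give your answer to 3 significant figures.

45.3 cm

Solving T = 2π√(L/g) for L: L = g·(T/2π)².
T = 1.35 s; g = 9.810 m/s².
L = 0.4529 m
0.4529 m × (1 cm / 0.01000 m) = 45.29 cm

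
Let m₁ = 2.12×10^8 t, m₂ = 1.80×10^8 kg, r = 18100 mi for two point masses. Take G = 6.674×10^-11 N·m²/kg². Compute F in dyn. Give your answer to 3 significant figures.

0.300 dyn

From Newton's law of gravitation: F = Gm₁m₂/r².
m₁ = 2.12×10^8 t = 2.120×10^11 kg; m₂ = 1.80×10^8 kg; r = 18100 mi = 2.913×10^7 m; G = 6.674×10^-11 N·m²/kg².
F = 3.002×10^-6 N
3.002×10^-6 N × (1 dyn / 1.000×10^-5 N) = 0.3002 dyn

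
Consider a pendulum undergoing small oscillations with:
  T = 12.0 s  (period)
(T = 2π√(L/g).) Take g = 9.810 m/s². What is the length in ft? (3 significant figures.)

Rearranging T = 2π√(L/g) for L: L = g·(T/2π)².
T = 12.0 s; g = 9.810 m/s².
L = 35.78 m
35.78 m × (1 ft / 0.3048 m) = 117.4 ft

117 ft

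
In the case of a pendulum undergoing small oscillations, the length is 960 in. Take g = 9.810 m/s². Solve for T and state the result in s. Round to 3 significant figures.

T is given directly by: T = 2π√(L/g).
L = 960 in = 24.38 m; g = 9.810 m/s².
T = 9.906 s

9.91 s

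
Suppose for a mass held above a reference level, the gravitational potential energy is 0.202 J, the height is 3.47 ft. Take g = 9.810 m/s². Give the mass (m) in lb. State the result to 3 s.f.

Rearranging: m = PE/(g·h).
PE = 0.202 J; h = 3.47 ft = 1.058 m; g = 9.810 m/s².
m = 0.01947 kg
0.01947 kg × (1 lb / 0.4536 kg) = 0.04292 lb

0.0429 lb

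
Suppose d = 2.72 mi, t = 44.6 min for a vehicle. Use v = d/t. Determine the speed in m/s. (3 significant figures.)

1.64 m/s

v is given directly by: v = d/t.
d = 2.72 mi = 4377 m; t = 44.6 min = 2676 s.
v = 1.636 m/s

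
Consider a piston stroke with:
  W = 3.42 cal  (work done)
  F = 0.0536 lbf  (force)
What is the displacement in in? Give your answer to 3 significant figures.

Rearranging W = F·d for d: d = W/F.
W = 3.42 cal = 14.31 J; F = 0.0536 lbf = 0.2384 N.
d = 60.02 m
60.02 m × (1 in / 0.02540 m) = 2363 in

2360 in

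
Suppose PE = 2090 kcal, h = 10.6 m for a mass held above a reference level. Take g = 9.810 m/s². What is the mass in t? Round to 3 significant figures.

Solving PE = m·g·h for m: m = PE/(g·h).
PE = 2090 kcal = 8.745×10^6 J; h = 10.6 m; g = 9.810 m/s².
m = 84094 kg
84094 kg × (1 t / 1000 kg) = 84.09 t

84.1 t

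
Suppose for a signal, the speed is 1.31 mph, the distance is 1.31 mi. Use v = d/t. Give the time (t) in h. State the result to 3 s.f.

Rearranging v = d/t for t: t = d/v.
v = 1.31 mph = 0.5856 m/s; d = 1.31 mi = 2108 m.
t = 3600 s
3600 s × (1 h / 3600 s) = 1.000 h

1.00 h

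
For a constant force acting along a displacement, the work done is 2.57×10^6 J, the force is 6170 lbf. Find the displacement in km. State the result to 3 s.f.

Rearranging W = F·d for d: d = W/F.
W = 2.57×10^6 J; F = 6170 lbf = 27446 N.
d = 93.64 m
93.64 m × (1 km / 1000 m) = 0.09364 km

0.0936 km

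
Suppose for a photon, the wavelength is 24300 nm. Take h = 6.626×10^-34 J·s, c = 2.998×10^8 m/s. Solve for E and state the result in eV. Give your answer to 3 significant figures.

E is given directly by: E = hc/λ.
λ = 24300 nm = 2.430×10^-5 m; h = 6.626×10^-34 J·s; c = 2.998×10^8 m/s.
E = 8.175×10^-21 J
8.175×10^-21 J × (1 eV / 1.602×10^-19 J) = 0.05102 eV

0.0510 eV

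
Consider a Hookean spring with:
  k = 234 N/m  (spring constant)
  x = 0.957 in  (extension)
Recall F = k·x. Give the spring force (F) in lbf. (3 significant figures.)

1.28 lbf

From Hooke's law: F = kx.
k = 234 N/m; x = 0.957 in = 0.02431 m.
F = 5.688 N
5.688 N × (1 lbf / 4.448 N) = 1.279 lbf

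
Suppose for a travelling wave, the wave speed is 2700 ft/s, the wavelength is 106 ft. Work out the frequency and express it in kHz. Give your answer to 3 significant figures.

0.0255 kHz

Rearranging: f = v/λ.
v = 2700 ft/s = 823.0 m/s; λ = 106 ft = 32.31 m.
f = 25.47 Hz
25.47 Hz × (1 kHz / 1000 Hz) = 0.02547 kHz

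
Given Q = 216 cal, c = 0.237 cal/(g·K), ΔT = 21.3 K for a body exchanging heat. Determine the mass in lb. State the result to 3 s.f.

Rearranging: m = Q/(c·ΔT).
Q = 216 cal = 903.7 J; c = 0.237 cal/(g·K) = 991.6 J/(kg·K); ΔT = 21.3 K.
m = 0.04279 kg
0.04279 kg × (1 lb / 0.4536 kg) = 0.09433 lb

0.0943 lb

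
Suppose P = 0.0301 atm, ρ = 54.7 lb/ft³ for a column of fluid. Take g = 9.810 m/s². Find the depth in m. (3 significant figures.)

0.355 m

Rearranging: h = P/(ρ·g).
P = 0.0301 atm = 3050 Pa; ρ = 54.7 lb/ft³ = 876.2 kg/m³; g = 9.810 m/s².
h = 0.3548 m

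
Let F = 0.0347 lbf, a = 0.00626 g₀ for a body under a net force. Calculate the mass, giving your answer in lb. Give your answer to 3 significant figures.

5.54 lb

From Newton's second law: m = F/a.
F = 0.0347 lbf = 0.1544 N; a = 0.00626 g₀ = 0.06139 m/s².
m = 2.514 kg
2.514 kg × (1 lb / 0.4536 kg) = 5.543 lb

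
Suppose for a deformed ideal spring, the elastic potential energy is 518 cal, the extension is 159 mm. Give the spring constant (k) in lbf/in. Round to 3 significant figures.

Rearranging: k = 2U/x².
U = 518 cal = 2167 J; x = 159 mm = 0.1590 m.
k = 1.715×10^5 N/m
1.715×10^5 N/m × (1 lbf/in / 175.1 N/m) = 979.0 lbf/in

979 lbf/in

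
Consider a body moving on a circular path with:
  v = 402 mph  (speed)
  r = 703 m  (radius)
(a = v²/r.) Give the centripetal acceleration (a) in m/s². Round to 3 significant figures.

a is given directly by: a = v²/r.
v = 402 mph = 179.7 m/s; r = 703 m.
a = 45.94 m/s²

45.9 m/s²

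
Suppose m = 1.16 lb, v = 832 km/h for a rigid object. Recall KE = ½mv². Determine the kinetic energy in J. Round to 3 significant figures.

KE is given directly by: KE = ½mv².
m = 1.16 lb = 0.5262 kg; v = 832 km/h = 231.1 m/s.
KE = 14052 J

14100 J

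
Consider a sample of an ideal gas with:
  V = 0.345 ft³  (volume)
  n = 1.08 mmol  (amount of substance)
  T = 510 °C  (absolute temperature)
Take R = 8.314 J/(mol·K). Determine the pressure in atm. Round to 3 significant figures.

Directly: P = nRT/V.
V = 0.345 ft³ = 0.009769 m³; n = 1.08 mmol = 0.001080 mol; T = 510 °C = 783.1 K; R = 8.314 J/(mol·K).
P = 719.8 Pa
719.8 Pa × (1 atm / 1.013×10^5 Pa) = 0.007104 atm

0.00710 atm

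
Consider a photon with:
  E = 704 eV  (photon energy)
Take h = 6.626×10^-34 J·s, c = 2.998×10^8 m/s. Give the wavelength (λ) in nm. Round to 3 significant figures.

1.76 nm

Rearranging E = h·c/λ for λ: λ = hc/E.
E = 704 eV = 1.128×10^-16 J; h = 6.626×10^-34 J·s; c = 2.998×10^8 m/s.
λ = 1.761×10^-9 m
1.761×10^-9 m × (1 nm / 1.000×10^-9 m) = 1.761 nm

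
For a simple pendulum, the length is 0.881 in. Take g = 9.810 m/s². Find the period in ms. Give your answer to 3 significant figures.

300 ms

T is given directly by: T = 2π√(L/g).
L = 0.881 in = 0.02238 m; g = 9.810 m/s².
T = 0.3001 s
0.3001 s × (1 ms / 0.001000 s) = 300.1 ms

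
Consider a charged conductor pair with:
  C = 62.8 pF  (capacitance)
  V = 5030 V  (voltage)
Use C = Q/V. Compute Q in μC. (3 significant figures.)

Rearranging C = Q/V for Q: Q = CV.
C = 62.8 pF = 6.280×10^-11 F; V = 5030 V.
Q = 3.159×10^-7 C
3.159×10^-7 C × (1 μC / 1.000×10^-6 C) = 0.3159 μC

0.316 μC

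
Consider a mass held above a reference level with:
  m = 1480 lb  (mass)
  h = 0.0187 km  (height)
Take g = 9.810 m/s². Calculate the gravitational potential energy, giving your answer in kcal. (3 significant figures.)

Directly: PE = mgh.
m = 1480 lb = 671.3 kg; h = 0.0187 km = 18.70 m; g = 9.810 m/s².
PE = 1.232×10^5 J  (the unit combination reduces to kg·m²/s² = J)
1.232×10^5 J × (1 kcal / 4184 J) = 29.43 kcal

29.4 kcal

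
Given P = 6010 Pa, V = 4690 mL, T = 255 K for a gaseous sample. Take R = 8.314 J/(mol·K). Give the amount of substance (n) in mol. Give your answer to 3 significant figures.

From the ideal-gas law: n = PV/(RT).
P = 6010 Pa; V = 4690 mL = 0.004690 m³; T = 255 K; R = 8.314 J/(mol·K).
n = 0.01330 mol

0.0133 mol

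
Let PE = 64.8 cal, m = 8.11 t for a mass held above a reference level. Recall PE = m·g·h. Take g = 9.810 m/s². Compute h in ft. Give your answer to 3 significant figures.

Rearranging PE = m·g·h for h: h = PE/(m·g).
PE = 64.8 cal = 271.1 J; m = 8.11 t = 8110 kg; g = 9.810 m/s².
h = 0.003408 m
0.003408 m × (1 ft / 0.3048 m) = 0.01118 ft

0.0112 ft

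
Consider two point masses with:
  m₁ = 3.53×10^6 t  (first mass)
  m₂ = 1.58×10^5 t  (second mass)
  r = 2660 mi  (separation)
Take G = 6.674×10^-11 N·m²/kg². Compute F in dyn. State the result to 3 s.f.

0.203 dyn

F is given directly by: F = Gm₁m₂/r².
m₁ = 3.53×10^6 t = 3.530×10^9 kg; m₂ = 1.58×10^5 t = 1.580×10^8 kg; r = 2660 mi = 4.281×10^6 m; G = 6.674×10^-11 N·m²/kg².
F = 2.031×10^-6 N  (the unit combination reduces to kg·m/s² = N)
2.031×10^-6 N × (1 dyn / 1.000×10^-5 N) = 0.2031 dyn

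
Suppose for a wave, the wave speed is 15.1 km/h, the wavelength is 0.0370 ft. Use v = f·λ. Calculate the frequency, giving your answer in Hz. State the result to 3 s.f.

Rearranging v = f·λ for f: f = v/λ.
v = 15.1 km/h = 4.194 m/s; λ = 0.0370 ft = 0.01128 m.
f = 371.9 Hz

372 Hz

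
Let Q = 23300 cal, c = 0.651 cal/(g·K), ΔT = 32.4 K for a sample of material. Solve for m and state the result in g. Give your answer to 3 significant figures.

Rearranging Q = m·c·ΔT for m: m = Q/(c·ΔT).
Q = 23300 cal = 97487 J; c = 0.651 cal/(g·K) = 2724 J/(kg·K); ΔT = 32.4 K.
m = 1.105 kg
1.105 kg × (1 g / 0.001000 kg) = 1105 g

1100 g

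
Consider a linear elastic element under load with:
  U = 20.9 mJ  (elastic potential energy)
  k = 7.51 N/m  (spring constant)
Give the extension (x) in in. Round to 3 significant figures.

Rearranging U = ½k·x² for x: x = √(2U/k).
U = 20.9 mJ = 0.02090 J; k = 7.51 N/m.
x = 0.07461 m
0.07461 m × (1 in / 0.02540 m) = 2.937 in

2.94 in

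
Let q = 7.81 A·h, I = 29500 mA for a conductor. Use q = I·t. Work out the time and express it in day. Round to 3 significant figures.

0.0110 day

Rearranging: t = q/I.
q = 7.81 A·h = 28116 C; I = 29500 mA = 29.50 A.
t = 953.1 s
953.1 s × (1 day / 86400 s) = 0.01103 day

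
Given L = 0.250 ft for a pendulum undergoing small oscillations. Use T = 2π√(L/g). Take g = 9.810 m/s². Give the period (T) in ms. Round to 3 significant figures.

554 ms

T is given directly by: T = 2π√(L/g).
L = 0.250 ft = 0.07620 m; g = 9.810 m/s².
T = 0.5538 s
0.5538 s × (1 ms / 0.001000 s) = 553.8 ms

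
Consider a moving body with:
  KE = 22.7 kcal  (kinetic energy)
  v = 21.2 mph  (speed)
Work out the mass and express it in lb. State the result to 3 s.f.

Solving KE = ½mv² for m: m = 2·KE/v².
KE = 22.7 kcal = 94977 J; v = 21.2 mph = 9.477 m/s.
m = 2115 kg
2115 kg × (1 lb / 0.4536 kg) = 4662 lb

4660 lb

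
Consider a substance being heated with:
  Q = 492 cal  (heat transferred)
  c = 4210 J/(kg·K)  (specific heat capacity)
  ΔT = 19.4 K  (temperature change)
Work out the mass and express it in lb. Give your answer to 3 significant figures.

Rearranging Q = m·c·ΔT for m: m = Q/(c·ΔT).
Q = 492 cal = 2059 J; c = 4210 J/(kg·K); ΔT = 19.4 K.
m = 0.02520 kg
0.02520 kg × (1 lb / 0.4536 kg) = 0.05557 lb

0.0556 lb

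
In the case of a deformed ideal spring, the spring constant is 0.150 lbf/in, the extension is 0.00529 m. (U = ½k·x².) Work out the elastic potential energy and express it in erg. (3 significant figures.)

3680 erg

U is given directly by: U = ½kx².
k = 0.150 lbf/in = 26.27 N/m; x = 0.00529 m.
U = 3.676×10^-4 J
3.676×10^-4 J × (1 erg / 1.000×10^-7 J) = 3676 erg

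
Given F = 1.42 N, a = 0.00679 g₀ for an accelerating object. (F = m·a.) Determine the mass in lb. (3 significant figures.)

47.0 lb

From Newton's second law: m = F/a.
F = 1.42 N; a = 0.00679 g₀ = 0.06659 m/s².
m = 21.33 kg
21.33 kg × (1 lb / 0.4536 kg) = 47.01 lb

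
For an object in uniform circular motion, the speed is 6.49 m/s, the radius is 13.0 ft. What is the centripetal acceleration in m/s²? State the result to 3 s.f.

10.6 m/s²

Directly: a = v²/r.
v = 6.49 m/s; r = 13.0 ft = 3.962 m.
a = 10.63 m/s²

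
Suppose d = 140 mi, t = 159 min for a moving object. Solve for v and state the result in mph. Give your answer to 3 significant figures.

Directly: v = d/t.
d = 140 mi = 2.253×10^5 m; t = 159 min = 9540 s.
v = 23.62 m/s
23.62 m/s × (1 mph / 0.4470 m/s) = 52.83 mph

52.8 mph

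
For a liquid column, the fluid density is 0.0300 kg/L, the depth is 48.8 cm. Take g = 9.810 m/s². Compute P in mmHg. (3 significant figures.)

1.08 mmHg

Directly: P = ρgh.
ρ = 0.0300 kg/L = 30.00 kg/m³; h = 48.8 cm = 0.4880 m; g = 9.810 m/s².
P = 143.6 Pa
143.6 Pa × (1 mmHg / 133.3 Pa) = 1.077 mmHg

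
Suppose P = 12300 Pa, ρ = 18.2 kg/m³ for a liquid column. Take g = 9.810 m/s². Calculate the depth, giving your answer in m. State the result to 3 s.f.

68.9 m

Rearranging P = ρ·g·h for h: h = P/(ρ·g).
P = 12300 Pa; ρ = 18.2 kg/m³; g = 9.810 m/s².
h = 68.89 m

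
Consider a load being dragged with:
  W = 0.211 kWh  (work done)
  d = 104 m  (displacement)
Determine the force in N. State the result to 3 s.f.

Solving W = F·d for F: F = W/d.
W = 0.211 kWh = 7.596×10^5 J; d = 104 m.
F = 7304 N

7300 N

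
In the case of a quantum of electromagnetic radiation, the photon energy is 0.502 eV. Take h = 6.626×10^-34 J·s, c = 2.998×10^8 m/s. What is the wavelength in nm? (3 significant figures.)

2470 nm

Rearranging: λ = hc/E.
E = 0.502 eV = 8.043×10^-20 J; h = 6.626×10^-34 J·s; c = 2.998×10^8 m/s.
λ = 2.470×10^-6 m
2.470×10^-6 m × (1 nm / 1.000×10^-9 m) = 2470 nm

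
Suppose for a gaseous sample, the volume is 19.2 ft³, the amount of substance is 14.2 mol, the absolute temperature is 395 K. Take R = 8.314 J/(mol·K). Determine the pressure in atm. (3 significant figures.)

0.847 atm

Directly: P = nRT/V.
V = 19.2 ft³ = 0.5437 m³; n = 14.2 mol; T = 395 K; R = 8.314 J/(mol·K).
P = 85773 Pa
85773 Pa × (1 atm / 1.013×10^5 Pa) = 0.8465 atm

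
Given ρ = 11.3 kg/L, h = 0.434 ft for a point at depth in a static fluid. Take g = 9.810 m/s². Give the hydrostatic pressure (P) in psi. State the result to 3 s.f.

2.13 psi

P is given directly by: P = ρgh.
ρ = 11.3 kg/L = 11300 kg/m³; h = 0.434 ft = 0.1323 m; g = 9.810 m/s².
P = 14664 Pa  (the unit combination reduces to kg/(m·s²) = Pa)
14664 Pa × (1 psi / 6895 Pa) = 2.127 psi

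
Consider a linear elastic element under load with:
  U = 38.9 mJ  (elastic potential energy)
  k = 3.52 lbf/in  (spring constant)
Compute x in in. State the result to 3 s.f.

0.442 in

Rearranging U = ½k·x² for x: x = √(2U/k).
U = 38.9 mJ = 0.03890 J; k = 3.52 lbf/in = 616.4 N/m.
x = 0.01123 m
0.01123 m × (1 in / 0.02540 m) = 0.4423 in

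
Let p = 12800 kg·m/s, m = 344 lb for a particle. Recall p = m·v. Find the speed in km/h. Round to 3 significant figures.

Rearranging p = m·v for v: v = p/m.
p = 12800 kg·m/s; m = 344 lb = 156.0 kg.
v = 82.03 m/s
82.03 m/s × (1 km/h / 0.2778 m/s) = 295.3 km/h

295 km/h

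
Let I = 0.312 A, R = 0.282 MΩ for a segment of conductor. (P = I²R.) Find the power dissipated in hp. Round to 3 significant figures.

P is given directly by: P = I²R.
I = 0.312 A; R = 0.282 MΩ = 2.820×10^5 Ω.
P = 27451 W  (the unit combination reduces to kg·m²/s³ = W)
27451 W × (1 hp / 745.7 W) = 36.81 hp

36.8 hp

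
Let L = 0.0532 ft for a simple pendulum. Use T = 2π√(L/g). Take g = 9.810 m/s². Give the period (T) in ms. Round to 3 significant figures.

255 ms

T is given directly by: T = 2π√(L/g).
L = 0.0532 ft = 0.01622 m; g = 9.810 m/s².
T = 0.2555 s
0.2555 s × (1 ms / 0.001000 s) = 255.5 ms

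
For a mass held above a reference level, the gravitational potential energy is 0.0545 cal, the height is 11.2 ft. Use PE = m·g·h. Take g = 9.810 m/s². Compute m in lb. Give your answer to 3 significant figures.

Rearranging: m = PE/(g·h).
PE = 0.0545 cal = 0.2280 J; h = 11.2 ft = 3.414 m; g = 9.810 m/s².
m = 0.006809 kg
0.006809 kg × (1 lb / 0.4536 kg) = 0.01501 lb

0.0150 lb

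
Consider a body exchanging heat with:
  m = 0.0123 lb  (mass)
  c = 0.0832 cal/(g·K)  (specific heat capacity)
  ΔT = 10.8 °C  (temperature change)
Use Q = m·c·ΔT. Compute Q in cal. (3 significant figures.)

5.01 cal

Directly: Q = mcΔT.
m = 0.0123 lb = 0.005579 kg; c = 0.0832 cal/(g·K) = 348.1 J/(kg·K); ΔT = 10.8 °C = 10.80 K.
Q = 20.98 J
20.98 J × (1 cal / 4.184 J) = 5.013 cal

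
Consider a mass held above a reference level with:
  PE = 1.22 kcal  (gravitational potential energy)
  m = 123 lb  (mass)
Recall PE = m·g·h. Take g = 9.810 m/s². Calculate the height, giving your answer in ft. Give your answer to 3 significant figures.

30.6 ft

Rearranging: h = PE/(m·g).
PE = 1.22 kcal = 5104 J; m = 123 lb = 55.79 kg; g = 9.810 m/s².
h = 9.326 m
9.326 m × (1 ft / 0.3048 m) = 30.60 ft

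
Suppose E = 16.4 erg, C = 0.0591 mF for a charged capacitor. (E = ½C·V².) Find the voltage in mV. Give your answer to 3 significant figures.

Solving E = ½C·V² for V: V = √(2E/C).
E = 16.4 erg = 1.640×10^-6 J; C = 0.0591 mF = 5.910×10^-5 F.
V = 0.2356 V  (the unit combination reduces to kg·m²/(A·s³) = V)
0.2356 V × (1 mV / 0.001000 V) = 235.6 mV

236 mV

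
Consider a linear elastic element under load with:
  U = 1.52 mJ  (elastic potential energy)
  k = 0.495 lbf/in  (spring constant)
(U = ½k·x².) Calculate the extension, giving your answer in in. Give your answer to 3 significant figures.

Rearranging U = ½k·x² for x: x = √(2U/k).
U = 1.52 mJ = 0.001520 J; k = 0.495 lbf/in = 86.69 N/m.
x = 0.005922 m
0.005922 m × (1 in / 0.02540 m) = 0.2331 in

0.233 in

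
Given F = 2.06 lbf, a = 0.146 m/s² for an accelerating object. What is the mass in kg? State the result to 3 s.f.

62.8 kg

From Newton's second law: m = F/a.
F = 2.06 lbf = 9.163 N; a = 0.146 m/s².
m = 62.76 kg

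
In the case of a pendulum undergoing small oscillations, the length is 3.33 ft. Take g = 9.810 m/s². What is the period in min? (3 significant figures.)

0.0337 min

Directly: T = 2π√(L/g).
L = 3.33 ft = 1.015 m; g = 9.810 m/s².
T = 2.021 s
2.021 s × (1 min / 60.00 s) = 0.03368 min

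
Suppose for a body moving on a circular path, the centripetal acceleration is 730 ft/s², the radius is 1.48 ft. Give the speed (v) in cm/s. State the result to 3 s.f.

Solving a = v²/r for v: v = √(a·r).
a = 730 ft/s² = 222.5 m/s²; r = 1.48 ft = 0.4511 m.
v = 10.02 m/s
10.02 m/s × (1 cm/s / 0.01000 m/s) = 1002 cm/s

1000 cm/s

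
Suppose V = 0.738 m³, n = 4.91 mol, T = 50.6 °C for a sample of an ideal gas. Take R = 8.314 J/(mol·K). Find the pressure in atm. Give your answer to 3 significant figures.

From the ideal-gas law: P = nRT/V.
V = 0.738 m³; n = 4.91 mol; T = 50.6 °C = 323.8 K; R = 8.314 J/(mol·K).
P = 17908 Pa
17908 Pa × (1 atm / 1.013×10^5 Pa) = 0.1767 atm

0.177 atm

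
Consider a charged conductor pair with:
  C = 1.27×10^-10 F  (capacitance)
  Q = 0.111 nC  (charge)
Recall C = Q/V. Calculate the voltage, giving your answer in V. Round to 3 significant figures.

0.874 V

Rearranging C = Q/V for V: V = Q/C.
C = 1.27×10^-10 F; Q = 0.111 nC = 1.110×10^-10 C.
V = 0.8740 V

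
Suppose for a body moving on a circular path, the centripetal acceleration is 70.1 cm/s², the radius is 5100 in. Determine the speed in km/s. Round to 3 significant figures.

0.00953 km/s

Rearranging a = v²/r for v: v = √(a·r).
a = 70.1 cm/s² = 0.7010 m/s²; r = 5100 in = 129.5 m.
v = 9.529 m/s
9.529 m/s × (1 km/s / 1000 m/s) = 0.009529 km/s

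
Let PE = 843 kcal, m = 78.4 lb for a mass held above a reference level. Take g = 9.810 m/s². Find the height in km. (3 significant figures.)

10.1 km

Rearranging PE = m·g·h for h: h = PE/(m·g).
PE = 843 kcal = 3.527×10^6 J; m = 78.4 lb = 35.56 kg; g = 9.810 m/s².
h = 10110 m
10110 m × (1 km / 1000 m) = 10.11 km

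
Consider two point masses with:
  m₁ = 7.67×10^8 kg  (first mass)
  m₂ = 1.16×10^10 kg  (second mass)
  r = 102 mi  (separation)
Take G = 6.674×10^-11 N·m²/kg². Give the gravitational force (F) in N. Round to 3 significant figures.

0.0220 N

From Newton's law of gravitation: F = Gm₁m₂/r².
m₁ = 7.67×10^8 kg; m₂ = 1.16×10^10 kg; r = 102 mi = 1.642×10^5 m; G = 6.674×10^-11 N·m²/kg².
F = 0.02204 N  (the unit combination reduces to kg·m/s² = N)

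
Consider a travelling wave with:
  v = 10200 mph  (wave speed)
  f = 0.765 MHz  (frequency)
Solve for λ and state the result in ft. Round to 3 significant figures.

0.0196 ft

Rearranging: λ = v/f.
v = 10200 mph = 4560 m/s; f = 0.765 MHz = 7.650×10^5 Hz.
λ = 0.005961 m
0.005961 m × (1 ft / 0.3048 m) = 0.01956 ft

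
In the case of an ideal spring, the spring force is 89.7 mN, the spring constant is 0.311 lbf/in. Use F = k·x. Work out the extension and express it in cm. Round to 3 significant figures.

0.165 cm

Rearranging F = k·x for x: x = F/k.
F = 89.7 mN = 0.08970 N; k = 0.311 lbf/in = 54.46 N/m.
x = 0.001647 m
0.001647 m × (1 cm / 0.01000 m) = 0.1647 cm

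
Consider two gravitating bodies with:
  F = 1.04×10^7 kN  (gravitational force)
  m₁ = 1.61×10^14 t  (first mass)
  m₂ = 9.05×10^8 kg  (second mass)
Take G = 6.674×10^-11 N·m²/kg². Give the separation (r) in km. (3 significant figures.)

0.967 km

From Newton's law of gravitation: r = √(G·m₁m₂/F).
F = 1.04×10^7 kN = 1.040×10^10 N; m₁ = 1.61×10^14 t = 1.610×10^17 kg; m₂ = 9.05×10^8 kg; G = 6.674×10^-11 N·m²/kg².
r = 967.0 m
967.0 m × (1 km / 1000 m) = 0.9670 km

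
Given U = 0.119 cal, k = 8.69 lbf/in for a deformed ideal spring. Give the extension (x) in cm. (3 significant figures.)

2.56 cm

Rearranging U = ½k·x² for x: x = √(2U/k).
U = 0.119 cal = 0.4979 J; k = 8.69 lbf/in = 1522 N/m.
x = 0.02558 m
0.02558 m × (1 cm / 0.01000 m) = 2.558 cm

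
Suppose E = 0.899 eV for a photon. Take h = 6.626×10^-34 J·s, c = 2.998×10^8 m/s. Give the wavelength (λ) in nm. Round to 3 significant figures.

Rearranging: λ = hc/E.
E = 0.899 eV = 1.440×10^-19 J; h = 6.626×10^-34 J·s; c = 2.998×10^8 m/s.
λ = 1.379×10^-6 m
1.379×10^-6 m × (1 nm / 1.000×10^-9 m) = 1379 nm

1380 nm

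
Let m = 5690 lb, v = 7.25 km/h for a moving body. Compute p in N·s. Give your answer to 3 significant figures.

p is given directly by: p = mv.
m = 5690 lb = 2581 kg; v = 7.25 km/h = 2.014 m/s.
p = 5198 kg·m/s  (the unit combination reduces to kg·m/s = kg·m/s)
Since 1 N·s = 1 kg·m/s, 5198 N·s.

5200 N·s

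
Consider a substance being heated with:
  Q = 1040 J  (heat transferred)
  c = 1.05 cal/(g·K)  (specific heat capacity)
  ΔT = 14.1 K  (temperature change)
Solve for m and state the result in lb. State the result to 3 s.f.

Rearranging: m = Q/(c·ΔT).
Q = 1040 J; c = 1.05 cal/(g·K) = 4393 J/(kg·K); ΔT = 14.1 K.
m = 0.01679 kg
0.01679 kg × (1 lb / 0.4536 kg) = 0.03701 lb

0.0370 lb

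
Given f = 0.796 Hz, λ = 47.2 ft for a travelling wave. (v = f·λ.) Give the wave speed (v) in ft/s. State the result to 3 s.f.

Directly: v = fλ.
f = 0.796 Hz; λ = 47.2 ft = 14.39 m.
v = 11.45 m/s
11.45 m/s × (1 ft/s / 0.3048 m/s) = 37.57 ft/s

37.6 ft/s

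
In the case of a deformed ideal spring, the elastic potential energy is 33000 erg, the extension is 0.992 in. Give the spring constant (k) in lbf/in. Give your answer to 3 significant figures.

Rearranging U = ½k·x² for k: k = 2U/x².
U = 33000 erg = 0.003300 J; x = 0.992 in = 0.02520 m.
k = 10.40 N/m
10.40 N/m × (1 lbf/in / 175.1 N/m) = 0.05936 lbf/in

0.0594 lbf/in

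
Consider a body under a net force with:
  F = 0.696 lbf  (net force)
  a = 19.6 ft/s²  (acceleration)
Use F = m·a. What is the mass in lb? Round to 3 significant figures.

Rearranging F = m·a for m: m = F/a.
F = 0.696 lbf = 3.096 N; a = 19.6 ft/s² = 5.974 m/s².
m = 0.5182 kg
0.5182 kg × (1 lb / 0.4536 kg) = 1.143 lb

1.14 lb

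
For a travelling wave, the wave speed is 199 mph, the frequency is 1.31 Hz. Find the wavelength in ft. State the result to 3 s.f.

Rearranging v = f·λ for λ: λ = v/f.
v = 199 mph = 88.96 m/s; f = 1.31 Hz.
λ = 67.91 m
67.91 m × (1 ft / 0.3048 m) = 222.8 ft

223 ft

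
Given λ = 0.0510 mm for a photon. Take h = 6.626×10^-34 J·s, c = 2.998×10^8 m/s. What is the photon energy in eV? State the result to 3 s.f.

0.0243 eV

Directly: E = hc/λ.
λ = 0.0510 mm = 5.100×10^-5 m; h = 6.626×10^-34 J·s; c = 2.998×10^8 m/s.
E = 3.895×10^-21 J
3.895×10^-21 J × (1 eV / 1.602×10^-19 J) = 0.02431 eV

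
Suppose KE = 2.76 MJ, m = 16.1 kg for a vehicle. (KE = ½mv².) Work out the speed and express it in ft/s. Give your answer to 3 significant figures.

1920 ft/s

Rearranging KE = ½mv² for v: v = √(2·KE/m).
KE = 2.76 MJ = 2.760×10^6 J; m = 16.1 kg.
v = 585.5 m/s
585.5 m/s × (1 ft/s / 0.3048 m/s) = 1921 ft/s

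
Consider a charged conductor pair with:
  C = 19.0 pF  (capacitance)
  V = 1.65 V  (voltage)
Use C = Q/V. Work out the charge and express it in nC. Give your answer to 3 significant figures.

0.0313 nC

Rearranging C = Q/V for Q: Q = CV.
C = 19.0 pF = 1.900×10^-11 F; V = 1.65 V.
Q = 3.135×10^-11 C
3.135×10^-11 C × (1 nC / 1.000×10^-9 C) = 0.03135 nC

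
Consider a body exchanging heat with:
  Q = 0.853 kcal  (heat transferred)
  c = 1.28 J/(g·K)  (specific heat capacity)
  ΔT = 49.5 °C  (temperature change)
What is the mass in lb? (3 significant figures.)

Rearranging: m = Q/(c·ΔT).
Q = 0.853 kcal = 3569 J; c = 1.28 J/(g·K) = 1280 J/(kg·K); ΔT = 49.5 °C = 49.50 K.
m = 0.05633 kg
0.05633 kg × (1 lb / 0.4536 kg) = 0.1242 lb

0.124 lb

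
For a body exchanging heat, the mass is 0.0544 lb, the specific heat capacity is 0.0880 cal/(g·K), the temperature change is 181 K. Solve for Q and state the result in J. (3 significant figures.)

Directly: Q = mcΔT.
m = 0.0544 lb = 0.02468 kg; c = 0.0880 cal/(g·K) = 368.2 J/(kg·K); ΔT = 181 K.
Q = 1644 J

1640 J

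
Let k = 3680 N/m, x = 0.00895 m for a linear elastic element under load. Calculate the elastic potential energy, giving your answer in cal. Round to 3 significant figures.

Directly: U = ½kx².
k = 3680 N/m; x = 0.00895 m.
U = 0.1474 J
0.1474 J × (1 cal / 4.184 J) = 0.03523 cal

0.0352 cal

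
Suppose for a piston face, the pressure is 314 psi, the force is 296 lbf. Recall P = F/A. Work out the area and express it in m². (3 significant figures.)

Rearranging P = F/A for A: A = F/P.
P = 314 psi = 2.165×10^6 Pa; F = 296 lbf = 1317 N.
A = 6.082×10^-4 m²

6.08×10^-4 m²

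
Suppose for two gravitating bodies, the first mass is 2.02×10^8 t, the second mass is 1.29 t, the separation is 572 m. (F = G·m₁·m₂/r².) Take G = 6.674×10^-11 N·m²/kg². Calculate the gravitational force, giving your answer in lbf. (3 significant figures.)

0.0119 lbf

From Newton's law of gravitation: F = Gm₁m₂/r².
m₁ = 2.02×10^8 t = 2.020×10^11 kg; m₂ = 1.29 t = 1290 kg; r = 572 m; G = 6.674×10^-11 N·m²/kg².
F = 0.05315 N
0.05315 N × (1 lbf / 4.448 N) = 0.01195 lbf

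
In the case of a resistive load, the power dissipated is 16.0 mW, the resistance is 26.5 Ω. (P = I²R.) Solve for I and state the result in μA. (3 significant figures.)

24600 μA

Solving P = I²R for I: I = √(P/R).
P = 16.0 mW = 0.01600 W; R = 26.5 Ω.
I = 0.02457 A
0.02457 A × (1 μA / 1.000×10^-6 A) = 24572 μA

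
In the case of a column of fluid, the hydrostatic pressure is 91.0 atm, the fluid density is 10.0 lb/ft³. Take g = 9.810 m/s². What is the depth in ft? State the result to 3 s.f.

19300 ft

Rearranging P = ρ·g·h for h: h = P/(ρ·g).
P = 91.0 atm = 9.221×10^6 Pa; ρ = 10.0 lb/ft³ = 160.2 kg/m³; g = 9.810 m/s².
h = 5868 m
5868 m × (1 ft / 0.3048 m) = 19251 ft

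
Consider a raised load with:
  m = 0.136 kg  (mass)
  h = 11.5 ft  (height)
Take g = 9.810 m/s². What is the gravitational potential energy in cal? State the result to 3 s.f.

Directly: PE = mgh.
m = 0.136 kg; h = 11.5 ft = 3.505 m; g = 9.810 m/s².
PE = 4.676 J
4.676 J × (1 cal / 4.184 J) = 1.118 cal

1.12 cal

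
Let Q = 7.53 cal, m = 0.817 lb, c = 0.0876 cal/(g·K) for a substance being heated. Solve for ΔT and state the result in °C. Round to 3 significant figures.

Solving Q = m·c·ΔT for ΔT: ΔT = Q/(m·c).
Q = 7.53 cal = 31.51 J; m = 0.817 lb = 0.3706 kg; c = 0.0876 cal/(g·K) = 366.5 J/(kg·K).
ΔT = 0.2320 K
Since 1 °C = 1 K, 0.2320 °C.

0.232 °C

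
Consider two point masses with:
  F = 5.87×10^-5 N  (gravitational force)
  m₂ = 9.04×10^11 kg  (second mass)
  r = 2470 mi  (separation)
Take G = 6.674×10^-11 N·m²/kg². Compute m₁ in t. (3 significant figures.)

15400 t

Solving F = G·m₁·m₂/r² for m₁: m₁ = F·r²/(G·m₂).
F = 5.87×10^-5 N; m₂ = 9.04×10^11 kg; r = 2470 mi = 3.975×10^6 m; G = 6.674×10^-11 N·m²/kg².
m₁ = 1.537×10^7 kg
1.537×10^7 kg × (1 t / 1000 kg) = 15374 t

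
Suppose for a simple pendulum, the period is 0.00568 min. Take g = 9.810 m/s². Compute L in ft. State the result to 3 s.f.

Rearranging: L = g·(T/2π)².
T = 0.00568 min = 0.3408 s; g = 9.810 m/s².
L = 0.02886 m
0.02886 m × (1 ft / 0.3048 m) = 0.09469 ft

0.0947 ft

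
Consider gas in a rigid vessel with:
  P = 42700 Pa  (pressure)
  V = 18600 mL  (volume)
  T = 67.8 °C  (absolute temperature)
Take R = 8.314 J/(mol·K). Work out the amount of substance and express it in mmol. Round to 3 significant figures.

Solving PV = nRT for n: n = PV/(RT).
P = 42700 Pa; V = 18600 mL = 0.01860 m³; T = 67.8 °C = 340.9 K; R = 8.314 J/(mol·K).
n = 0.2802 mol
0.2802 mol × (1 mmol / 0.001000 mol) = 280.2 mmol

280 mmol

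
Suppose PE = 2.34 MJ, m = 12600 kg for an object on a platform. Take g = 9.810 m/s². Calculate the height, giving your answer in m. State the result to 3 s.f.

18.9 m

Rearranging PE = m·g·h for h: h = PE/(m·g).
PE = 2.34 MJ = 2.340×10^6 J; m = 12600 kg; g = 9.810 m/s².
h = 18.93 m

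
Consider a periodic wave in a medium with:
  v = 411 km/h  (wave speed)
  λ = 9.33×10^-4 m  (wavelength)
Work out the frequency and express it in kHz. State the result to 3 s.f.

122 kHz

Rearranging: f = v/λ.
v = 411 km/h = 114.2 m/s; λ = 9.33×10^-4 m.
f = 1.224×10^5 Hz
1.224×10^5 Hz × (1 kHz / 1000 Hz) = 122.4 kHz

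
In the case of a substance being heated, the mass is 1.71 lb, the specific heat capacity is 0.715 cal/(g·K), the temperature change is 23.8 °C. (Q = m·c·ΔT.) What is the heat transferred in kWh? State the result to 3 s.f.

0.0153 kWh

Q is given directly by: Q = mcΔT.
m = 1.71 lb = 0.7756 kg; c = 0.715 cal/(g·K) = 2992 J/(kg·K); ΔT = 23.8 °C = 23.80 K.
Q = 55225 J
55225 J × (1 kWh / 3.600×10^6 J) = 0.01534 kWh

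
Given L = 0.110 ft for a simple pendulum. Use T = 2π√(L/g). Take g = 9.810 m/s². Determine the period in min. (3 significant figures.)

T is given directly by: T = 2π√(L/g).
L = 0.110 ft = 0.03353 m; g = 9.810 m/s².
T = 0.3673 s
0.3673 s × (1 min / 60.00 s) = 0.006122 min

0.00612 min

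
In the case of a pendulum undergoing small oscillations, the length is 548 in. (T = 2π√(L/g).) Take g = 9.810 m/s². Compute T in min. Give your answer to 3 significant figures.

Directly: T = 2π√(L/g).
L = 548 in = 13.92 m; g = 9.810 m/s².
T = 7.484 s
7.484 s × (1 min / 60.00 s) = 0.1247 min

0.125 min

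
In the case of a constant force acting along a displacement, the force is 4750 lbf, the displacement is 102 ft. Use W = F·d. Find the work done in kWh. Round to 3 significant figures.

0.182 kWh

W is given directly by: W = F·d.
F = 4750 lbf = 21129 N; d = 102 ft = 31.09 m.
W = 6.569×10^5 J
6.569×10^5 J × (1 kWh / 3.600×10^6 J) = 0.1825 kWh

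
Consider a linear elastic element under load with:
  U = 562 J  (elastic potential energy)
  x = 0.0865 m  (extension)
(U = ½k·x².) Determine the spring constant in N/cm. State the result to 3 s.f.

1500 N/cm

Solving U = ½k·x² for k: k = 2U/x².
U = 562 J; x = 0.0865 m.
k = 1.502×10^5 N/m
1.502×10^5 N/m × (1 N/cm / 100.0 N/m) = 1502 N/cm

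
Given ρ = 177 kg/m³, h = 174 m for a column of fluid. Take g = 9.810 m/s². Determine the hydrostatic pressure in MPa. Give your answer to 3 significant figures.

0.302 MPa

P is given directly by: P = ρgh.
ρ = 177 kg/m³; h = 174 m; g = 9.810 m/s².
P = 3.021×10^5 Pa
3.021×10^5 Pa × (1 MPa / 1.000×10^6 Pa) = 0.3021 MPa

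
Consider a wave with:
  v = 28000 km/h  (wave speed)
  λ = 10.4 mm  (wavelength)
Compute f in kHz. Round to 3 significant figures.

Solving v = f·λ for f: f = v/λ.
v = 28000 km/h = 7778 m/s; λ = 10.4 mm = 0.01040 m.
f = 7.479×10^5 Hz
7.479×10^5 Hz × (1 kHz / 1000 Hz) = 747.9 kHz

748 kHz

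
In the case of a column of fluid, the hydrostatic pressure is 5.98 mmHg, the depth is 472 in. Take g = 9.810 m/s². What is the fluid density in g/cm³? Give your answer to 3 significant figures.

Rearranging P = ρ·g·h for ρ: ρ = P/(g·h).
P = 5.98 mmHg = 797.3 Pa; h = 472 in = 11.99 m; g = 9.810 m/s².
ρ = 6.779 kg/m³
6.779 kg/m³ × (1 g/cm³ / 1000 kg/m³) = 0.006779 g/cm³

0.00678 g/cm³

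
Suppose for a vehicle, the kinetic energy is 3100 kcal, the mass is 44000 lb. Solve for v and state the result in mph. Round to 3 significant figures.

80.6 mph

Rearranging KE = ½mv² for v: v = √(2·KE/m).
KE = 3100 kcal = 1.297×10^7 J; m = 44000 lb = 19958 kg.
v = 36.05 m/s
36.05 m/s × (1 mph / 0.4470 m/s) = 80.65 mph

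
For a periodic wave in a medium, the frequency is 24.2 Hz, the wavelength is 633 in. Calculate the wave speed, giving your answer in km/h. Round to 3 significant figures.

v is given directly by: v = fλ.
f = 24.2 Hz; λ = 633 in = 16.08 m.
v = 389.1 m/s
389.1 m/s × (1 km/h / 0.2778 m/s) = 1401 km/h

1400 km/h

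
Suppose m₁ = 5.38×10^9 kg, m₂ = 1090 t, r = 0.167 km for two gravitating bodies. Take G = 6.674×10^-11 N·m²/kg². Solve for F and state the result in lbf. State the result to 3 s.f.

3.15 lbf

From Newton's law of gravitation: F = Gm₁m₂/r².
m₁ = 5.38×10^9 kg; m₂ = 1090 t = 1.090×10^6 kg; r = 0.167 km = 167.0 m; G = 6.674×10^-11 N·m²/kg².
F = 14.03 N  (the unit combination reduces to kg·m/s² = N)
14.03 N × (1 lbf / 4.448 N) = 3.155 lbf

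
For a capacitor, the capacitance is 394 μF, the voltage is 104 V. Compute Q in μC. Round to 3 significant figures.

Rearranging: Q = CV.
C = 394 μF = 3.940×10^-4 F; V = 104 V.
Q = 0.04098 C  (the unit combination reduces to A·s = C)
0.04098 C × (1 μC / 1.000×10^-6 C) = 40976 μC

41000 μC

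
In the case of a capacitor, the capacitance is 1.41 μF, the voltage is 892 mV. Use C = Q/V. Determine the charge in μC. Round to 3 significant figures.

Rearranging C = Q/V for Q: Q = CV.
C = 1.41 μF = 1.410×10^-6 F; V = 892 mV = 0.8920 V.
Q = 1.258×10^-6 C
1.258×10^-6 C × (1 μC / 1.000×10^-6 C) = 1.258 μC

1.26 μC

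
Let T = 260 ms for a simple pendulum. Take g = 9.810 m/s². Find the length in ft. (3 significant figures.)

Rearranging: L = g·(T/2π)².
T = 260 ms = 0.2600 s; g = 9.810 m/s².
L = 0.01680 m
0.01680 m × (1 ft / 0.3048 m) = 0.05511 ft

0.0551 ft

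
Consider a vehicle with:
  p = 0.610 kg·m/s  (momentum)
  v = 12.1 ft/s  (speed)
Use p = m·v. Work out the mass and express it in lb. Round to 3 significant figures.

Rearranging p = m·v for m: m = p/v.
p = 0.610 kg·m/s; v = 12.1 ft/s = 3.688 m/s.
m = 0.1654 kg
0.1654 kg × (1 lb / 0.4536 kg) = 0.3646 lb

0.365 lb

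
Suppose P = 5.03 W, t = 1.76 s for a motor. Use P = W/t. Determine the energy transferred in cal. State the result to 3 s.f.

Rearranging: W = P·t.
P = 5.03 W; t = 1.76 s.
W = 8.853 J  (the unit combination reduces to kg·m²/s² = J)
8.853 J × (1 cal / 4.184 J) = 2.116 cal

2.12 cal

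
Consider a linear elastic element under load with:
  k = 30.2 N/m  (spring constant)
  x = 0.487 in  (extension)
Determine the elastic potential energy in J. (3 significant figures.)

U is given directly by: U = ½kx².
k = 30.2 N/m; x = 0.487 in = 0.01237 m.
U = 0.002310 J

0.00231 J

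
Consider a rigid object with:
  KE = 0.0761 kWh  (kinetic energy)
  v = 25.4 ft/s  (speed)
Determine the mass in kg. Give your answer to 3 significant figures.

Rearranging: m = 2·KE/v².
KE = 0.0761 kWh = 2.740×10^5 J; v = 25.4 ft/s = 7.742 m/s.
m = 9142 kg

9140 kg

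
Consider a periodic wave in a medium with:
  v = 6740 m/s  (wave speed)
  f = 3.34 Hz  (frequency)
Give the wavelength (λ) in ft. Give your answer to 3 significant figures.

6620 ft

Solving v = f·λ for λ: λ = v/f.
v = 6740 m/s; f = 3.34 Hz.
λ = 2018 m
2018 m × (1 ft / 0.3048 m) = 6621 ft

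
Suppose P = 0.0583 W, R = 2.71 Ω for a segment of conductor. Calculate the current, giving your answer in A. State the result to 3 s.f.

0.147 A

Rearranging: I = √(P/R).
P = 0.0583 W; R = 2.71 Ω.
I = 0.1467 A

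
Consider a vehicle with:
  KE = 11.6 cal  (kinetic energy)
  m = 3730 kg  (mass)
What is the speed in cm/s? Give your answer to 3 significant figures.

16.1 cm/s

Rearranging: v = √(2·KE/m).
KE = 11.6 cal = 48.53 J; m = 3730 kg.
v = 0.1613 m/s
0.1613 m/s × (1 cm/s / 0.01000 m/s) = 16.13 cm/s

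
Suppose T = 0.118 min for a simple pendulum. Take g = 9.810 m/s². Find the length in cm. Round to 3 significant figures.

1250 cm

Rearranging T = 2π√(L/g) for L: L = g·(T/2π)².
T = 0.118 min = 7.080 s; g = 9.810 m/s².
L = 12.46 m
12.46 m × (1 cm / 0.01000 m) = 1246 cm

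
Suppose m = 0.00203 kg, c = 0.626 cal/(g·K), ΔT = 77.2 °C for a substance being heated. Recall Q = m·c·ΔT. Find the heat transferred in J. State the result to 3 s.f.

410 J

Q is given directly by: Q = mcΔT.
m = 0.00203 kg; c = 0.626 cal/(g·K) = 2619 J/(kg·K); ΔT = 77.2 °C = 77.20 K.
Q = 410.5 J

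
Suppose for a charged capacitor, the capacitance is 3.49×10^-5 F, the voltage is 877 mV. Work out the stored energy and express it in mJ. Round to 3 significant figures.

0.0134 mJ

Directly: E = ½CV².
C = 3.49×10^-5 F; V = 877 mV = 0.8770 V.
E = 1.342×10^-5 J
1.342×10^-5 J × (1 mJ / 0.001000 J) = 0.01342 mJ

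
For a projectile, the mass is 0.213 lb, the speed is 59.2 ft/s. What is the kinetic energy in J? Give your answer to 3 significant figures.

15.7 J

Directly: KE = ½mv².
m = 0.213 lb = 0.09662 kg; v = 59.2 ft/s = 18.04 m/s.
KE = 15.73 J  (the unit combination reduces to kg·m²/s² = J)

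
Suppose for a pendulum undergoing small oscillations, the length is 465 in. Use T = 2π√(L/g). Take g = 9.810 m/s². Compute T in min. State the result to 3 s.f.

T is given directly by: T = 2π√(L/g).
L = 465 in = 11.81 m; g = 9.810 m/s².
T = 6.894 s
6.894 s × (1 min / 60.00 s) = 0.1149 min

0.115 min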